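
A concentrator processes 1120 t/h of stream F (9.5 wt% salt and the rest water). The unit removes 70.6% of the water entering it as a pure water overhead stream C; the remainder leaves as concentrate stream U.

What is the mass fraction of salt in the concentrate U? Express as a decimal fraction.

salt is not removed: 1120×0.095 = 106.4 t/h of salt enters U.
water entering = 1120×0.905 = 1013.6 t/h; overhead removed = 0.706×1013.6 = 715.6 t/h.
Concentrate = 1120 − 715.6 = 404.4 t/h.
Mass fraction = 106.4/404.4 = 0.263.

0.263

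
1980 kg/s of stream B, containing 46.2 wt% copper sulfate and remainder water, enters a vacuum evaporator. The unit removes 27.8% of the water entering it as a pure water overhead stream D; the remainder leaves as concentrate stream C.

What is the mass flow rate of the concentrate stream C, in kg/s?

water entering = 1980×0.538 = 1065.2 kg/s; overhead removed = 0.278×1065.2 = 296.14 kg/s.
Concentrate = 1980 − 296.14 = 1683.9 kg/s.

1684 kg/s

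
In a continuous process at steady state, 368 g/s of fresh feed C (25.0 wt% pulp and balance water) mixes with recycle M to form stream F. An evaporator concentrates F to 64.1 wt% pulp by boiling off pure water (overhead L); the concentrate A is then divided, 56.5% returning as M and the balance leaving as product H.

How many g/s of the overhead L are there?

Overall pulp balance (none leaves overhead): pulp in fresh feed = pulp in product, i.e. 368×0.250 = (1−0.565)·A·0.641.
A = 92/(0.641×0.435) = 329.94 g/s.
Recycle M = 0.565×329.94 = 186.42 g/s.
Combined feed F = 368 + 186.42 = 554.42 g/s.
Overhead L = F − A = 554.42 − 329.94 = 224.47 g/s.

224.5 g/s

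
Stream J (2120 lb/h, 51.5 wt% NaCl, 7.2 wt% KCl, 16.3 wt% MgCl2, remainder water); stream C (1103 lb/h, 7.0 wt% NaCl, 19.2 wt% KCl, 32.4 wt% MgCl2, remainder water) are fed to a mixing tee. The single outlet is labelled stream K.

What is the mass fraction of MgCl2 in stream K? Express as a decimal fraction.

0.218

Total flow out = 2120 + 1103 = 3223 lb/h.
MgCl2 in = 2120×0.163 + 1103×0.324 = 702.93 lb/h.
MgCl2 mass fraction in K = 702.93/3223 = 0.218.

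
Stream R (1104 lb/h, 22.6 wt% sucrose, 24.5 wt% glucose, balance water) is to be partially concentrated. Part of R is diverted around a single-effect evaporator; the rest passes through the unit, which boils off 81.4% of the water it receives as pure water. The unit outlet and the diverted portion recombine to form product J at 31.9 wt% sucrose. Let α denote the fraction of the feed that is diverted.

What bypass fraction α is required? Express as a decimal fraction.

0.323

All 1104×0.226 = 249.5 lb/h of sucrose reaches J, so J = 249.5/0.319 = 782.14 lb/h and vapour = 321.86 lb/h.
The evaporator receives (1−α)·1104 of feed at 0.529 water and removes 0.814 of that water:
0.814×0.529×(1−α)×1104 = 321.86
(1−α) = 321.86/475.39 = 0.6770;  α = 0.3230.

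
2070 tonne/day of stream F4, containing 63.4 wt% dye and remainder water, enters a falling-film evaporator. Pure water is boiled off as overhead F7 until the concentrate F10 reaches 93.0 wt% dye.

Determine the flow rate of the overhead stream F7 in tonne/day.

658.8 tonne/day

dye is conserved: 2070×0.634 = 1312.4 tonne/day all reports to the concentrate.
Concentrate = 1312.4/(target fraction) = 1411.2 tonne/day.
Overhead = 2070 − 1411.2 = 658.84 tonne/day.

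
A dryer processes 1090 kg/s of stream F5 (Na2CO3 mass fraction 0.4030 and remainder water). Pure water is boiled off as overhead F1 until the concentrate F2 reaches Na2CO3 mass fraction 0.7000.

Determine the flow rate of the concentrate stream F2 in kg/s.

627.5 kg/s

Na2CO3 is conserved: 1090×0.403 = 439.27 kg/s all reports to the concentrate.
Concentrate = 439.27/(target fraction) = 627.53 kg/s.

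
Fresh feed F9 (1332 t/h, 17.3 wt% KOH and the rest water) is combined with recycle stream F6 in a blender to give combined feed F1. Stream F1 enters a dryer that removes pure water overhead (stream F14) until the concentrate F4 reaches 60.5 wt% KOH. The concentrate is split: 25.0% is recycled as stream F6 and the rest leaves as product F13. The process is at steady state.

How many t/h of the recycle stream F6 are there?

Overall KOH balance (none leaves overhead): KOH in fresh feed = KOH in product, i.e. 1332×0.173 = (1−0.250)·F4·0.605.
F4 = 230.44/(0.605×0.750) = 507.85 t/h.
Recycle F6 = 0.250×507.85 = 126.96 t/h.

127 t/h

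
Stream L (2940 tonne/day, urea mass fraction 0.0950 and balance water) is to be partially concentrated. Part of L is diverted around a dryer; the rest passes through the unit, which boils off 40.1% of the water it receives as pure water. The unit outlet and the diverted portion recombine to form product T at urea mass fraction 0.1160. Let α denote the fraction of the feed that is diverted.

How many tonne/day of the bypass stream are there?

All 2940×0.095 = 279.3 tonne/day of urea reaches T, so T = 279.3/0.116 = 2407.8 tonne/day and vapour = 532.24 tonne/day.
The evaporator receives (1−α)·2940 of feed at 0.905 water and removes 0.401 of that water:
0.401×0.905×(1−α)×2940 = 532.24
(1−α) = 532.24/1066.9 = 0.4988;  α = 0.5012.
Bypass flow = 0.5012×2940 = 1473.4 tonne/day.

1473 tonne/day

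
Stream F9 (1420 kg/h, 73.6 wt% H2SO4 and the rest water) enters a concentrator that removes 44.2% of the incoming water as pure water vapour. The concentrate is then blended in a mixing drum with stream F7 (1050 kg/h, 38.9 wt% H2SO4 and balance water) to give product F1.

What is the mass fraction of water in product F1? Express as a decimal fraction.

Vapour removed = 0.442×0.264×1420 = 165.7 kg/h; concentrate = 1254.3 kg/h.
water reaching the mixer = 209.18 (from concentrate) + 1050×0.611 = 850.73 kg/h.
Product flow = 1254.3 + 1050 = 2304.3 kg/h; water fraction = 0.369.

0.369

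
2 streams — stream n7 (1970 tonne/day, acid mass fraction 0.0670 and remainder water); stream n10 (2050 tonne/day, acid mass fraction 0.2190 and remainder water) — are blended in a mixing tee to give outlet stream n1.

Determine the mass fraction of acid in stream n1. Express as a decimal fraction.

Total flow out = 1970 + 2050 = 4020 tonne/day.
acid in = 1970×0.067 + 2050×0.219 = 580.94 tonne/day.
acid mass fraction in n1 = 580.94/4020 = 0.1445.

0.1445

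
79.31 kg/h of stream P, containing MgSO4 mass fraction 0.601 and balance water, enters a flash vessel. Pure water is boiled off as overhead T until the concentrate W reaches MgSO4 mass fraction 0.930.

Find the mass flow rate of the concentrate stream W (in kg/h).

MgSO4 is conserved: 79.31×0.601 = 47.665 kg/h all reports to the concentrate.
Concentrate = 47.665/(target fraction) = 51.253 kg/h.

51.25 kg/h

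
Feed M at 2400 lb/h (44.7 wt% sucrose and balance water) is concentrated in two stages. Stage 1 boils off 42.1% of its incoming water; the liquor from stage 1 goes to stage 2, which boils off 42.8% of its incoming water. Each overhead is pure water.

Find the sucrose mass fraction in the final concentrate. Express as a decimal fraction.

water in feed = 2400×0.553 = 1327.2 lb/h.
After stage 1: water left = (1−0.421)×1327.2 = 768.45; stream total = 1841.2 lb/h.
After stage 2: water left = (1−0.428)×768.45 = 439.55; final concentrate = 1512.4 lb/h.
sucrose fraction = 1072.8/1512.4 = 0.709.

0.709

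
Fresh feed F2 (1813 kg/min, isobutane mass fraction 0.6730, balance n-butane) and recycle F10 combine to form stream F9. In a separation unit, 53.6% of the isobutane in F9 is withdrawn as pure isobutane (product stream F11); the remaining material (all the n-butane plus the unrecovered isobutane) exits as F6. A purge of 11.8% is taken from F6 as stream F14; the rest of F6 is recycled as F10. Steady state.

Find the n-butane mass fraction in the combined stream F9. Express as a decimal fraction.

0.7087

n-butane enters only via F2 and leaves only via the purge: 1813×0.327 = 0.118×(n-butane in F6), and the separation unit passes all n-butane, so n-butane in F9 = n-butane in F6 = 5024.2 kg/min.
isobutane in F9: m_A = 1813×0.673 + (1−0.118)·(1−0.536)·m_A, so m_A = 1220.1/0.5908 = 2065.4 kg/min.
F9 = 2065.4 + 5024.2 = 7089.6 kg/min.
n-butane fraction in F9 = 5024.2/7089.6 = 0.7087.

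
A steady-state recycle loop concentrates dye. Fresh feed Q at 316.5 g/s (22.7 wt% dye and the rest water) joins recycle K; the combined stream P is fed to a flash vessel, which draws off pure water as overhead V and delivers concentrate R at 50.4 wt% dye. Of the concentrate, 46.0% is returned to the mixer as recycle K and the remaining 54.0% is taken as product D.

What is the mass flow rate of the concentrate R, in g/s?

Overall dye balance (none leaves overhead): dye in fresh feed = dye in product, i.e. 316.5×0.227 = (1−0.460)·R·0.504.
R = 71.846/(0.504×0.540) = 263.98 g/s.

264 g/s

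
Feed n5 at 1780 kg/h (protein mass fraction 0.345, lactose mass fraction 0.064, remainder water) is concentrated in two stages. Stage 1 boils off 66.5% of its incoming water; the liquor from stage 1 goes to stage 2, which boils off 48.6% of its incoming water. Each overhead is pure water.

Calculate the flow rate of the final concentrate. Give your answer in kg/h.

water in feed = 1780×0.591 = 1052 kg/h.
After stage 1: water left = (1−0.665)×1052 = 352.41; stream total = 1080.4 kg/h.
After stage 2: water left = (1−0.486)×352.41 = 181.14; final concentrate = 909.16 kg/h.

909.2 kg/h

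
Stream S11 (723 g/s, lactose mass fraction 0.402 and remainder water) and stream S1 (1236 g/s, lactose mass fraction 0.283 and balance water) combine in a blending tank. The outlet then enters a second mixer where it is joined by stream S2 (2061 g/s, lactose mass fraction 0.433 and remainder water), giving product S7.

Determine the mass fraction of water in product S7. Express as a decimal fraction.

0.619

Overall, product flow = 4020 g/s.
water in = 723×0.598 + 1236×0.717 + 2061×0.567 = 2487.2 g/s.
water fraction in S7 = 0.619.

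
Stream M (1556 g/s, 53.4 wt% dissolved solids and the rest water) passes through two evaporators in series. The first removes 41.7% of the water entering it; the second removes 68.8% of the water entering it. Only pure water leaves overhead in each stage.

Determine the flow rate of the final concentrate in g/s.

water in feed = 1556×0.466 = 725.1 g/s.
After stage 1: water left = (1−0.417)×725.1 = 422.73; stream total = 1253.6 g/s.
After stage 2: water left = (1−0.688)×422.73 = 131.89; final concentrate = 962.8 g/s.

962.8 g/s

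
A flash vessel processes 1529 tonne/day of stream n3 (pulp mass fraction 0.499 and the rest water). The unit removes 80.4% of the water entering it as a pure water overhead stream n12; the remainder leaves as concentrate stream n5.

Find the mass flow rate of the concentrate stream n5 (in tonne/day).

water entering = 1529×0.501 = 766.03 tonne/day; overhead removed = 0.804×766.03 = 615.89 tonne/day.
Concentrate = 1529 − 615.89 = 913.11 tonne/day.

913.1 tonne/day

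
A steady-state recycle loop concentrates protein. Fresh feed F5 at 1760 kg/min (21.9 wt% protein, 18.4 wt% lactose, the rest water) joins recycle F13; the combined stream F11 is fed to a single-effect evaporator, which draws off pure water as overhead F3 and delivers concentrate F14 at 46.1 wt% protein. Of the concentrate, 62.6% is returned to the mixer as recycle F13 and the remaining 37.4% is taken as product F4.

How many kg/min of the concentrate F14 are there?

Overall protein balance (none leaves overhead): protein in fresh feed = protein in product, i.e. 1760×0.219 = (1−0.626)·F14·0.461.
F14 = 385.44/(0.461×0.374) = 2235.5 kg/min.

2236 kg/min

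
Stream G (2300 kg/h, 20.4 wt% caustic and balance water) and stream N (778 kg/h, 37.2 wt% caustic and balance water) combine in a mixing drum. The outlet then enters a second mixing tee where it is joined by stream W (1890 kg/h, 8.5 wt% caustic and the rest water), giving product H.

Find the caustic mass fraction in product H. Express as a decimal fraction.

0.185

Overall, product flow = 4968 kg/h.
caustic in = 2300×0.204 + 778×0.372 + 1890×0.085 = 919.27 kg/h.
caustic fraction in H = 0.185.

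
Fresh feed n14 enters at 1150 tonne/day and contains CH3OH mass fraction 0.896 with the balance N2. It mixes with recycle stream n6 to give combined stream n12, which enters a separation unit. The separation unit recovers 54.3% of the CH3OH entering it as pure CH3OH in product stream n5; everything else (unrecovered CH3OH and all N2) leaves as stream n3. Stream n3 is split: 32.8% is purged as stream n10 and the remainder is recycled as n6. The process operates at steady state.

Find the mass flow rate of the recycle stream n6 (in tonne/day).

N2 enters only via n14 and leaves only via the purge: 1150×0.104 = 0.328×(N2 in n3), and the separation unit passes all N2, so N2 in n12 = N2 in n3 = 364.63 tonne/day.
CH3OH in n12: m_A = 1150×0.896 + (1−0.328)·(1−0.543)·m_A, so m_A = 1030.4/0.6929 = 1487.1 tonne/day.
n3 = (1−0.543)×1487.1 + 364.63 = 1044.2 tonne/day.
Recycle n6 = (1−0.328)×1044.2 = 701.73 tonne/day.

701.7 tonne/day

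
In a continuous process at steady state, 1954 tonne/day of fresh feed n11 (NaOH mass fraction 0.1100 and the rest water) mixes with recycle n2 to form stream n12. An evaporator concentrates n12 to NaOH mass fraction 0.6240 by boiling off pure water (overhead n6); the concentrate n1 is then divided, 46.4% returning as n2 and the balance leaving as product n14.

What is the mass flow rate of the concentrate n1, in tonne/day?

642.6 tonne/day

Overall NaOH balance (none leaves overhead): NaOH in fresh feed = NaOH in product, i.e. 1954×0.110 = (1−0.464)·n1·0.624.
n1 = 214.94/(0.624×0.536) = 642.64 tonne/day.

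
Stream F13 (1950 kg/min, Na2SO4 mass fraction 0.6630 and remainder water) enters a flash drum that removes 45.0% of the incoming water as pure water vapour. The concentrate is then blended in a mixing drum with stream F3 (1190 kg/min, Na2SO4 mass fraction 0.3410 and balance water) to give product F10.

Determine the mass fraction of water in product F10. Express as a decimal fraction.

Vapour removed = 0.450×0.337×1950 = 295.72 kg/min; concentrate = 1654.3 kg/min.
water reaching the mixer = 361.43 (from concentrate) + 1190×0.659 = 1145.6 kg/min.
Product flow = 1654.3 + 1190 = 2844.3 kg/min; water fraction = 0.4028.

0.4028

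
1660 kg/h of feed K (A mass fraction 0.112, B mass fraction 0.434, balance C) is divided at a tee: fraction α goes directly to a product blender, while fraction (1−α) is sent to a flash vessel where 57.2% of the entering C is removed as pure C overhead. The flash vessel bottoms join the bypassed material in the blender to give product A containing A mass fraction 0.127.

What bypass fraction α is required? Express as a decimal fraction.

All 1660×0.112 = 185.92 kg/h of A reaches A, so A = 185.92/0.127 = 1463.9 kg/h and vapour = 196.06 kg/h.
The evaporator receives (1−α)·1660 of feed at 0.454 C and removes 0.572 of that C:
0.572×0.454×(1−α)×1660 = 196.06
(1−α) = 196.06/431.08 = 0.4548;  α = 0.5452.

0.545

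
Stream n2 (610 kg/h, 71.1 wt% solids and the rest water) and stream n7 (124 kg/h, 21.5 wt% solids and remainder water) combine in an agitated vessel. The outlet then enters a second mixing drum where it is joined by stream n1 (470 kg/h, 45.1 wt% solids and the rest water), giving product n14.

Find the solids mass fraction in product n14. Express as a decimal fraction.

0.5584

Overall, product flow = 1204 kg/h.
solids in = 610×0.711 + 124×0.215 + 470×0.451 = 672.34 kg/h.
solids fraction in n14 = 0.5584.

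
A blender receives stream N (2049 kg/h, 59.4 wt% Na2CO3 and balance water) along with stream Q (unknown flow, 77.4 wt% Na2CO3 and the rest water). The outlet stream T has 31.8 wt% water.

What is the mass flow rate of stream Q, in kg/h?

Let Q be the unknown flow. Total out = 2049 + Q.
water balance: 831.89 + 0.226·Q = 0.318·(2049 + Q)
(0.226 − 0.318)·Q = 0.318×2049 − 831.89 = -180.31
Q = -180.31 / -0.092 = 1959.9 kg/h

1960 kg/h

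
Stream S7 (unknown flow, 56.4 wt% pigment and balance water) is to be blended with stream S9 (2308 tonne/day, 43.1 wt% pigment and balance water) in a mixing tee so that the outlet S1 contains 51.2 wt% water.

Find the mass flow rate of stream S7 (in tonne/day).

Let S7 be the unknown flow. Total out = 2308 + S7.
water balance: 1313.3 + 0.436·S7 = 0.512·(2308 + S7)
(0.436 − 0.512)·S7 = 0.512×2308 − 1313.3 = -131.56
S7 = -131.56 / -0.076 = 1731 tonne/day

1731 tonne/day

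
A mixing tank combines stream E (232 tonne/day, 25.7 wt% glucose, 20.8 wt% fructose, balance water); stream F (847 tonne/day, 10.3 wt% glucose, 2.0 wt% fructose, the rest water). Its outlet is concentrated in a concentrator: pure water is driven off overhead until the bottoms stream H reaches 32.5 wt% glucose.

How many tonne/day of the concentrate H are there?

451.9 tonne/day

glucose entering = 232×0.257 + 847×0.103 = 146.87 tonne/day.
All glucose reports to H, so H = 146.87/0.325 = 451.89 tonne/day.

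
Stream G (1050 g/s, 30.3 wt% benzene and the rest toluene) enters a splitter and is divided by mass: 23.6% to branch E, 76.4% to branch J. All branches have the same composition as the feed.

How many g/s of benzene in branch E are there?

75.08 g/s

Branch E total = 0.236×1050 = 247.8 g/s.
benzene in E = 0.303×247.8 = 75.083 g/s.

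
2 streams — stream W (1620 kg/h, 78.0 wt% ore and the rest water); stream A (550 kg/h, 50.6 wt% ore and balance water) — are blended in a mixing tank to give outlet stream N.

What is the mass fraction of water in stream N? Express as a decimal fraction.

Total flow out = 1620 + 550 = 2170 kg/h.
water in = 1620×0.220 + 550×0.494 = 628.1 kg/h.
water mass fraction in N = 628.1/2170 = 0.289.

0.289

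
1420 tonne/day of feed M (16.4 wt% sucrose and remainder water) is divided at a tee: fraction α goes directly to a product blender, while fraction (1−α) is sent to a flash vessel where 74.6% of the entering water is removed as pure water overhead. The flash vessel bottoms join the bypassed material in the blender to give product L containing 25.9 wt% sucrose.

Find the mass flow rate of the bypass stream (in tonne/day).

All 1420×0.164 = 232.88 tonne/day of sucrose reaches L, so L = 232.88/0.259 = 899.15 tonne/day and vapour = 520.85 tonne/day.
The evaporator receives (1−α)·1420 of feed at 0.836 water and removes 0.746 of that water:
0.746×0.836×(1−α)×1420 = 520.85
(1−α) = 520.85/885.59 = 0.5881;  α = 0.4119.
Bypass flow = 0.4119×1420 = 584.85 tonne/day.

584.8 tonne/day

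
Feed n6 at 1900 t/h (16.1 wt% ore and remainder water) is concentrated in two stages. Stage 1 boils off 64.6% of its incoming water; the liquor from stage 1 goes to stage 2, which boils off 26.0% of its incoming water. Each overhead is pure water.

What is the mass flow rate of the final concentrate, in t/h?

723.5 t/h

water in feed = 1900×0.839 = 1594.1 t/h.
After stage 1: water left = (1−0.646)×1594.1 = 564.31; stream total = 870.21 t/h.
After stage 2: water left = (1−0.260)×564.31 = 417.59; final concentrate = 723.49 t/h.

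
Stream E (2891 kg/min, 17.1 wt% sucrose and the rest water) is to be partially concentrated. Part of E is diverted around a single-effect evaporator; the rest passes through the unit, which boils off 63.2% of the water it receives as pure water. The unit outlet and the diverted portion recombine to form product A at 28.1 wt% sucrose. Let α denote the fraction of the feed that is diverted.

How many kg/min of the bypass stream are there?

731 kg/min

All 2891×0.171 = 494.36 kg/min of sucrose reaches A, so A = 494.36/0.281 = 1759.3 kg/min and vapour = 1131.7 kg/min.
The evaporator receives (1−α)·2891 of feed at 0.829 water and removes 0.632 of that water:
0.632×0.829×(1−α)×2891 = 1131.7
(1−α) = 1131.7/1514.7 = 0.7472;  α = 0.2528.
Bypass flow = 0.2528×2891 = 730.95 kg/min.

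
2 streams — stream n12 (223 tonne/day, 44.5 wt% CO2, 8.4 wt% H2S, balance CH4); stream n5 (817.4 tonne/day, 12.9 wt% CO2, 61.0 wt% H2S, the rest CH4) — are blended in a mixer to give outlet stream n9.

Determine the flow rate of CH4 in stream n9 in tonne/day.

CH4 out = CH4 in = 223×0.471 + 817.4×0.261 = 318.37 tonne/day.

318.4 tonne/day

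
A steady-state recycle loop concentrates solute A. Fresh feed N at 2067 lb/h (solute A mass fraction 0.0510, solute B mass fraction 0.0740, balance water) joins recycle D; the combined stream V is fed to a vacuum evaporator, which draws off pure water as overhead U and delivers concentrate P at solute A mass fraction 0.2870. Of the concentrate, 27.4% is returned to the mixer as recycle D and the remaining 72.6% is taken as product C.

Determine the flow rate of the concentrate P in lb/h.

505.9 lb/h

Overall solute A balance (none leaves overhead): solute A in fresh feed = solute A in product, i.e. 2067×0.051 = (1−0.274)·P·0.287.
P = 105.42/(0.287×0.726) = 505.93 lb/h.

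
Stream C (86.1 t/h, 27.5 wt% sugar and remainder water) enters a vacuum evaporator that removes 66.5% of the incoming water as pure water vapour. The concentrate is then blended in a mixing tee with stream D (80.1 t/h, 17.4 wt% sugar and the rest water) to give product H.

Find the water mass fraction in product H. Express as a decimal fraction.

Vapour removed = 0.665×0.725×86.1 = 41.511 t/h; concentrate = 44.589 t/h.
water reaching the mixer = 20.912 (from concentrate) + 80.1×0.826 = 87.074 t/h.
Product flow = 44.589 + 80.1 = 124.69 t/h; water fraction = 0.698.

0.698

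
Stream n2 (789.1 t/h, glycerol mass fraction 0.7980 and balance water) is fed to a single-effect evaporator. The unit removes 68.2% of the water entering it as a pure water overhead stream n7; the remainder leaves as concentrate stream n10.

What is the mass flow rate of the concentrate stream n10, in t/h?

680.4 t/h

water entering = 789.1×0.202 = 159.4 t/h; overhead removed = 0.682×159.4 = 108.71 t/h.
Concentrate = 789.1 − 108.71 = 680.39 t/h.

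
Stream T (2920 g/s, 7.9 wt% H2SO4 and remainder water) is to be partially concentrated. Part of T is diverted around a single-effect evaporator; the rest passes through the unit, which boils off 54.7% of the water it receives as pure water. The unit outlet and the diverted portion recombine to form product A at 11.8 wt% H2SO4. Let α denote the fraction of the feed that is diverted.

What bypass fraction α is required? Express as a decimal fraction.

All 2920×0.079 = 230.68 g/s of H2SO4 reaches A, so A = 230.68/0.118 = 1954.9 g/s and vapour = 965.08 g/s.
The evaporator receives (1−α)·2920 of feed at 0.921 water and removes 0.547 of that water:
0.547×0.921×(1−α)×2920 = 965.08
(1−α) = 965.08/1471.1 = 0.6560;  α = 0.3440.

0.344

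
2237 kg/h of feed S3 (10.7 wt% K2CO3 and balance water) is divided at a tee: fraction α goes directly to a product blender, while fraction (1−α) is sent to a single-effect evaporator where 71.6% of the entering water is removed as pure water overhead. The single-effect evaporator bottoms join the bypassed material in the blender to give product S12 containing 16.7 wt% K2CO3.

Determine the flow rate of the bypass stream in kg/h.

980 kg/h

All 2237×0.107 = 239.36 kg/h of K2CO3 reaches S12, so S12 = 239.36/0.167 = 1433.3 kg/h and vapour = 803.71 kg/h.
The evaporator receives (1−α)·2237 of feed at 0.893 water and removes 0.716 of that water:
0.716×0.893×(1−α)×2237 = 803.71
(1−α) = 803.71/1430.3 = 0.5619;  α = 0.4381.
Bypass flow = 0.4381×2237 = 980 kg/h.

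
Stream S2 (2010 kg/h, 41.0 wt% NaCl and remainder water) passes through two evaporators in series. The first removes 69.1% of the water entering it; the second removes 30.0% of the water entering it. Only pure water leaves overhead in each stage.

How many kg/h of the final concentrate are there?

1081 kg/h

water in feed = 2010×0.590 = 1185.9 kg/h.
After stage 1: water left = (1−0.691)×1185.9 = 366.44; stream total = 1190.5 kg/h.
After stage 2: water left = (1−0.300)×366.44 = 256.51; final concentrate = 1080.6 kg/h.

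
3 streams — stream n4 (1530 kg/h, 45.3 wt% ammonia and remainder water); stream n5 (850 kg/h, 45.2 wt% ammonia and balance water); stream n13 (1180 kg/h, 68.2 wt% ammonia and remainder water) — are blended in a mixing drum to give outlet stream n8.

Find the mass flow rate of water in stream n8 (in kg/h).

1678 kg/h

water out = water in = 1530×0.547 + 850×0.548 + 1180×0.318 = 1678 kg/h.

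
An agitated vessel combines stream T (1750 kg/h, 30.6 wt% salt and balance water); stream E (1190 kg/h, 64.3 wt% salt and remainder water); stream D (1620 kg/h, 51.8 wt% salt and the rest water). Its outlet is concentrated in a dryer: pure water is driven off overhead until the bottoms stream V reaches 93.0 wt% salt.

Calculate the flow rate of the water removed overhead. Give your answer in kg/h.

2259 kg/h

salt entering = 1750×0.306 + 1190×0.643 + 1620×0.518 = 2139.8 kg/h.
All salt reports to V, so V = 2139.8/0.930 = 2300.9 kg/h.
Total feed = 4560 kg/h; overhead = 4560 − 2300.9 = 2259.1 kg/h.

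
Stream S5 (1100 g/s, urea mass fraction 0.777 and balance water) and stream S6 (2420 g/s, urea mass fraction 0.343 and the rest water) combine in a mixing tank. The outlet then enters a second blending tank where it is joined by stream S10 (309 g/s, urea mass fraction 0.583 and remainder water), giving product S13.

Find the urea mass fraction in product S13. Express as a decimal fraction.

0.487

Overall, product flow = 3829 g/s.
urea in = 1100×0.777 + 2420×0.343 + 309×0.583 = 1864.9 g/s.
urea fraction in S13 = 0.487.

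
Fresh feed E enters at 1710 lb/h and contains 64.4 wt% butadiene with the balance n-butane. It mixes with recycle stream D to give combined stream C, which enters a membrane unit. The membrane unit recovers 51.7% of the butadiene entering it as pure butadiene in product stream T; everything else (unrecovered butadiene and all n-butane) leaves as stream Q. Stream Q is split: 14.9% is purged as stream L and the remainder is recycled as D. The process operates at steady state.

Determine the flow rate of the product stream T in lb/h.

966.7 lb/h

butadiene in C: m_A = 1710×0.644 + (1−0.149)·(1−0.517)·m_A, so m_A = 1101.2/0.5890 = 1869.8 lb/h.
Product T = 0.517×1869.8 = 966.68 lb/h.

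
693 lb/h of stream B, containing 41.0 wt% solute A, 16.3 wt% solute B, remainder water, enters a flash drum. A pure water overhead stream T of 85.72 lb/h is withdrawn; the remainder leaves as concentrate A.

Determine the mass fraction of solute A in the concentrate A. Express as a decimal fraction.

solute A is not removed: 693×0.410 = 284.13 lb/h of solute A enters A.
Concentrate = 693 − 85.72 = 607.28 lb/h.
Mass fraction = 284.13/607.28 = 0.468.

0.468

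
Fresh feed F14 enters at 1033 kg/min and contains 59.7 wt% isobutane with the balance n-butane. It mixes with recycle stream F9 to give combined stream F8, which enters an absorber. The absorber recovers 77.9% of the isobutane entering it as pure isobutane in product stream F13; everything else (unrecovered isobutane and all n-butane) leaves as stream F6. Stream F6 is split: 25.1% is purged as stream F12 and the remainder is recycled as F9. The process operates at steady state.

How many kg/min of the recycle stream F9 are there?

1365 kg/min

n-butane enters only via F14 and leaves only via the purge: 1033×0.403 = 0.251×(n-butane in F6), and the absorber passes all n-butane, so n-butane in F8 = n-butane in F6 = 1658.6 kg/min.
isobutane in F8: m_A = 1033×0.597 + (1−0.251)·(1−0.779)·m_A, so m_A = 616.7/0.8345 = 739.03 kg/min.
F6 = (1−0.779)×739.03 + 1658.6 = 1821.9 kg/min.
Recycle F9 = (1−0.251)×1821.9 = 1364.6 kg/min.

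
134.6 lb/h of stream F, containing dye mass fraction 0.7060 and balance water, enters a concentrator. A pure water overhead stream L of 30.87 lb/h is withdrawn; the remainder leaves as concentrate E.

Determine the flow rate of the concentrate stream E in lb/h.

103.7 lb/h

Concentrate = 134.6 − 30.87 = 103.73 lb/h.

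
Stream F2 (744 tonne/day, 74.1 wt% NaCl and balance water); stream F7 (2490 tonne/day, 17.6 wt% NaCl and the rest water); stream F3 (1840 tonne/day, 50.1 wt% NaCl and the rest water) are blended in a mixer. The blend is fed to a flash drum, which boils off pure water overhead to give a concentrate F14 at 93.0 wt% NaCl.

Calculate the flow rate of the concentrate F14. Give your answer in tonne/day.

2055 tonne/day

NaCl entering = 744×0.741 + 2490×0.176 + 1840×0.501 = 1911.4 tonne/day.
All NaCl reports to F14, so F14 = 1911.4/0.930 = 2055.3 tonne/day.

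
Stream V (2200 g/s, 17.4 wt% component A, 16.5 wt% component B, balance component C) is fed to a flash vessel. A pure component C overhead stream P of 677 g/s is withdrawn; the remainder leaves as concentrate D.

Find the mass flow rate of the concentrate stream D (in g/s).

1523 g/s

Concentrate = 2200 − 677 = 1523 g/s.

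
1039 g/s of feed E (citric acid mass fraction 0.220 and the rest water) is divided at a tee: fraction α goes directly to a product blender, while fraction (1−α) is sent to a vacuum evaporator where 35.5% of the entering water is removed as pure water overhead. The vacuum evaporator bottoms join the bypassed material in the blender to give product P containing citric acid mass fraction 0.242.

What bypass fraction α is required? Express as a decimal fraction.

All 1039×0.220 = 228.58 g/s of citric acid reaches P, so P = 228.58/0.242 = 944.55 g/s and vapour = 94.455 g/s.
The evaporator receives (1−α)·1039 of feed at 0.780 water and removes 0.355 of that water:
0.355×0.780×(1−α)×1039 = 94.455
(1−α) = 94.455/287.7 = 0.3283;  α = 0.6717.

0.672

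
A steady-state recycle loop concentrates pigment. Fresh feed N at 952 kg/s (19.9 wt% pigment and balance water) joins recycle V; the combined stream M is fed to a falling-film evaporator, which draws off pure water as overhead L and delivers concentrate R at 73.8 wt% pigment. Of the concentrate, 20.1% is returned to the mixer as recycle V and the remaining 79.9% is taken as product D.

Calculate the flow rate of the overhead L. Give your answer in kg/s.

695.3 kg/s

Overall pigment balance (none leaves overhead): pigment in fresh feed = pigment in product, i.e. 952×0.199 = (1−0.201)·R·0.738.
R = 189.45/(0.738×0.799) = 321.28 kg/s.
Recycle V = 0.201×321.28 = 64.578 kg/s.
Combined feed M = 952 + 64.578 = 1016.6 kg/s.
Overhead L = M − R = 1016.6 − 321.28 = 695.3 kg/s.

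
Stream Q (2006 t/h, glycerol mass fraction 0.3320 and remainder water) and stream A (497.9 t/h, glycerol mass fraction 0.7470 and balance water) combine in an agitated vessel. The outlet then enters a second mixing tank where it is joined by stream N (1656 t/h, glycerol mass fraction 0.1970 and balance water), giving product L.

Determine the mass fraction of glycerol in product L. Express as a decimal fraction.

Overall, product flow = 4159.9 t/h.
glycerol in = 2006×0.332 + 497.9×0.747 + 1656×0.197 = 1364.2 t/h.
glycerol fraction in L = 0.3279.

0.3279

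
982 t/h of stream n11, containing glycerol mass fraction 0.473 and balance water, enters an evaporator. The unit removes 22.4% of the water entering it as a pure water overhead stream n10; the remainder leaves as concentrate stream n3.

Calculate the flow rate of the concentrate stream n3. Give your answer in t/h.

866.1 t/h

water entering = 982×0.527 = 517.51 t/h; overhead removed = 0.224×517.51 = 115.92 t/h.
Concentrate = 982 − 115.92 = 866.08 t/h.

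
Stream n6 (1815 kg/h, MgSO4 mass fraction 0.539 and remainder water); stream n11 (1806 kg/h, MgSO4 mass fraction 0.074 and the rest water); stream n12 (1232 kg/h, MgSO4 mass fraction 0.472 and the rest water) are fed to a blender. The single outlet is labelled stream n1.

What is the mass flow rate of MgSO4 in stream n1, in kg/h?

MgSO4 out = MgSO4 in = 1815×0.539 + 1806×0.074 + 1232×0.472 = 1693.4 kg/h.

1693 kg/h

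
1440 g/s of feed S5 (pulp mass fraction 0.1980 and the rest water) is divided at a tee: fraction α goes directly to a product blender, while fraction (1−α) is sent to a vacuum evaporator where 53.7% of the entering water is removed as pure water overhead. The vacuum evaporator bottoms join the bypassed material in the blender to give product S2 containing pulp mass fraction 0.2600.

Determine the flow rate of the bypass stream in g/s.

642.7 g/s

All 1440×0.198 = 285.12 g/s of pulp reaches S2, so S2 = 285.12/0.260 = 1096.6 g/s and vapour = 343.38 g/s.
The evaporator receives (1−α)·1440 of feed at 0.802 water and removes 0.537 of that water:
0.537×0.802×(1−α)×1440 = 343.38
(1−α) = 343.38/620.17 = 0.5537;  α = 0.4463.
Bypass flow = 0.4463×1440 = 642.68 g/s.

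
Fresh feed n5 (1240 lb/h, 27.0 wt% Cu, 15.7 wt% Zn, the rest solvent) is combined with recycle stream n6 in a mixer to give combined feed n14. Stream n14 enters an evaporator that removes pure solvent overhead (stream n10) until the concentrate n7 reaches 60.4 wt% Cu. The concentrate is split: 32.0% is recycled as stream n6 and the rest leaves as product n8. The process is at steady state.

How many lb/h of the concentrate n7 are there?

815.2 lb/h

Overall Cu balance (none leaves overhead): Cu in fresh feed = Cu in product, i.e. 1240×0.270 = (1−0.320)·n7·0.604.
n7 = 334.8/(0.604×0.680) = 815.15 lb/h.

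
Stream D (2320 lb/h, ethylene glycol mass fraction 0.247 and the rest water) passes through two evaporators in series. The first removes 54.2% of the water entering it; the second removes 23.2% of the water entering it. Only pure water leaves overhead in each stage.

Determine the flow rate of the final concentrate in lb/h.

water in feed = 2320×0.753 = 1747 lb/h.
After stage 1: water left = (1−0.542)×1747 = 800.11; stream total = 1373.1 lb/h.
After stage 2: water left = (1−0.232)×800.11 = 614.48; final concentrate = 1187.5 lb/h.

1188 lb/h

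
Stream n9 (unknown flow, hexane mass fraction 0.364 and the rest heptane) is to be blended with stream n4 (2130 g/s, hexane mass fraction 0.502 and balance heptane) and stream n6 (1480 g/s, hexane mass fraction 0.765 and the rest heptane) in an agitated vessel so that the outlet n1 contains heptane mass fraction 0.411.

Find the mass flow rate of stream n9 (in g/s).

334.1 g/s

Let n9 be the unknown flow. Total out = 3610 + n9.
heptane balance: 1408.5 + 0.636·n9 = 0.411·(3610 + n9)
(0.636 − 0.411)·n9 = 0.411×3610 − 1408.5 = 75.17
n9 = 75.17 / 0.225 = 334.09 g/s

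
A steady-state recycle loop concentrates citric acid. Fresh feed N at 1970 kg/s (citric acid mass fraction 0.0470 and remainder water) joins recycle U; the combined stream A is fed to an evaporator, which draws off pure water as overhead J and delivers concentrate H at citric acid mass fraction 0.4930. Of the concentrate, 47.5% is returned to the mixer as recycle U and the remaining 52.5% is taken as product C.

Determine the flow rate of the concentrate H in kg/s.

357.7 kg/s

Overall citric acid balance (none leaves overhead): citric acid in fresh feed = citric acid in product, i.e. 1970×0.047 = (1−0.475)·H·0.493.
H = 92.59/(0.493×0.525) = 357.73 kg/s.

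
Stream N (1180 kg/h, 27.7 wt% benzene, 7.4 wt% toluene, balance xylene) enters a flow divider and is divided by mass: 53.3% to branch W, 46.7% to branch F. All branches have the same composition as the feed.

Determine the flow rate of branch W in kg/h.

628.9 kg/h

Branch W flow = 0.533×1180 = 628.94 kg/h.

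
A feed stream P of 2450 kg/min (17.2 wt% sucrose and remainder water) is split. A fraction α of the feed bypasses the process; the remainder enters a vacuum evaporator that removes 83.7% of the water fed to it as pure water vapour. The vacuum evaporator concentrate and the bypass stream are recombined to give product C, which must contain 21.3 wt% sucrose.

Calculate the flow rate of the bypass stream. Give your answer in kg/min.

1770 kg/min

All 2450×0.172 = 421.4 kg/min of sucrose reaches C, so C = 421.4/0.213 = 1978.4 kg/min and vapour = 471.6 kg/min.
The evaporator receives (1−α)·2450 of feed at 0.828 water and removes 0.837 of that water:
0.837×0.828×(1−α)×2450 = 471.6
(1−α) = 471.6/1697.9 = 0.2777;  α = 0.7223.
Bypass flow = 0.7223×2450 = 1769.5 kg/min.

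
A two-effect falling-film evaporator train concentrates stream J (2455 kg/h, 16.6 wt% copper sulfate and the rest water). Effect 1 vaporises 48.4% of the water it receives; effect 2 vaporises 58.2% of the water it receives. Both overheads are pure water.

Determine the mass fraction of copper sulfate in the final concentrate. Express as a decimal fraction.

water in feed = 2455×0.834 = 2047.5 kg/h.
After stage 1: water left = (1−0.484)×2047.5 = 1056.5; stream total = 1464 kg/h.
After stage 2: water left = (1−0.582)×1056.5 = 441.61; final concentrate = 849.14 kg/h.
copper sulfate fraction = 407.53/849.14 = 0.4799.

0.4799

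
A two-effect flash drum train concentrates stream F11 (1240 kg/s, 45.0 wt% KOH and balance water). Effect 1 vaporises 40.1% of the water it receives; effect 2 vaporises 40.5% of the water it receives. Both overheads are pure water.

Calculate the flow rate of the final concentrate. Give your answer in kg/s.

water in feed = 1240×0.550 = 682 kg/s.
After stage 1: water left = (1−0.401)×682 = 408.52; stream total = 966.52 kg/s.
After stage 2: water left = (1−0.405)×408.52 = 243.07; final concentrate = 801.07 kg/s.

801.1 kg/s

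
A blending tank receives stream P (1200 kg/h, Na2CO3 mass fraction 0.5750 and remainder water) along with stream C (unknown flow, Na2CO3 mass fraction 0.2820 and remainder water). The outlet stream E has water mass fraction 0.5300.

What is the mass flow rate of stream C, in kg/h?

Let C be the unknown flow. Total out = 1200 + C.
water balance: 510 + 0.718·C = 0.530·(1200 + C)
(0.718 − 0.530)·C = 0.530×1200 − 510 = 126
C = 126 / 0.188 = 670.21 kg/h

670.2 kg/h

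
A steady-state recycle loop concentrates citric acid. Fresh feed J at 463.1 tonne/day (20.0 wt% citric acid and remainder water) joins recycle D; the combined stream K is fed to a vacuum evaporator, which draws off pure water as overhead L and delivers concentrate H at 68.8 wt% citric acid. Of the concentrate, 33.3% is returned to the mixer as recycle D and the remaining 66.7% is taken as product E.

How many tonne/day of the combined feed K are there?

530.3 tonne/day

Overall citric acid balance (none leaves overhead): citric acid in fresh feed = citric acid in product, i.e. 463.1×0.200 = (1−0.333)·H·0.688.
H = 92.62/(0.688×0.667) = 201.83 tonne/day.
Recycle D = 0.333×201.83 = 67.21 tonne/day.
Combined feed K = 463.1 + 67.21 = 530.31 tonne/day.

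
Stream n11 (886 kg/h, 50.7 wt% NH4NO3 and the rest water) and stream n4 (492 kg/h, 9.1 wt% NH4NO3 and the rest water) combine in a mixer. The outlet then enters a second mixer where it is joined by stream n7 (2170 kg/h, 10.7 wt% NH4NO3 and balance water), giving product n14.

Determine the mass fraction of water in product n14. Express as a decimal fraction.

Overall, product flow = 3548 kg/h.
water in = 886×0.493 + 492×0.909 + 2170×0.893 = 2821.8 kg/h.
water fraction in n14 = 0.795.

0.795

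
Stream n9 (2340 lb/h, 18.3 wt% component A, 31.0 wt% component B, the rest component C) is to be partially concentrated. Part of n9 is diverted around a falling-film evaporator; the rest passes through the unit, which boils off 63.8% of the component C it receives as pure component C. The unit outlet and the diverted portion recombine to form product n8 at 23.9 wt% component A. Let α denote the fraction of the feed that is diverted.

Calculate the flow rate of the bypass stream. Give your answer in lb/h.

All 2340×0.183 = 428.22 lb/h of component A reaches n8, so n8 = 428.22/0.239 = 1791.7 lb/h and vapour = 548.28 lb/h.
The evaporator receives (1−α)·2340 of feed at 0.507 component C and removes 0.638 of that component C:
0.638×0.507×(1−α)×2340 = 548.28
(1−α) = 548.28/756.91 = 0.7244;  α = 0.2756.
Bypass flow = 0.2756×2340 = 644.97 lb/h.

645 lb/h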